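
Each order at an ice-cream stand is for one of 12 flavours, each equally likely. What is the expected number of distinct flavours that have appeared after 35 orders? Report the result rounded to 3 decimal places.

11.429

For each flavour, P(seen in 35 orders) = 1 - (11/12)^35 = 0.9524.
By linearity of expectation, E[distinct seen] = 12·(1 - (11/12)^35) = 11.4291.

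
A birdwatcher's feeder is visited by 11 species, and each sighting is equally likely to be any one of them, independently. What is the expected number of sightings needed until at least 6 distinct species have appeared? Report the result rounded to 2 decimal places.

8.10

Going from k to k+1 distinct takes a geometric number of sightings with mean 11/(11-k).
Sum over k = 0,...,5: E = 11/11 + 11/10 + 11/9 + 11/8 + 11/7 + 11/6 = 8.102.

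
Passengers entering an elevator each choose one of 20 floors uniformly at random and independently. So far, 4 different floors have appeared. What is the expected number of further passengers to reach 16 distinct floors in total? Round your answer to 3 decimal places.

25.948

The wait to go from k to k+1 distinct floors is geometric with mean 20/(20-k).
Sum over k = 4,...,15: E = 20/16 + 20/15 + 20/14 + ... + 20/6 + 20/5 = 25.9479.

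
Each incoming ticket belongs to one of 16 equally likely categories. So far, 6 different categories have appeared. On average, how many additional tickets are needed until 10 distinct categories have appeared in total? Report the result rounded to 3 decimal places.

The wait to go from k to k+1 distinct categories is geometric with mean 16/(16-k).
Sum over k = 6,...,9: E = 16/10 + 16/9 + 16/8 + 16/7 = 7.6635.

7.663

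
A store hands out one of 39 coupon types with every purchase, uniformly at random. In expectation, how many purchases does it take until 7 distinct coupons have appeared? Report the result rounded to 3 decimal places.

7.607

With k distinct coupons already seen, the next new one arrives after an expected 39/(39-k) purchases.
Sum over k = 0,...,6: E = 39/39 + 39/38 + 39/37 + ... + 39/34 + 39/33 = 7.6069.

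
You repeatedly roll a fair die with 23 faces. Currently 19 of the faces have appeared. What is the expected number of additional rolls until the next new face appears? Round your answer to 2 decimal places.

5.75

Each roll yields a new face with probability (23-19)/23 = 4/23, so the wait is geometric with mean 23/4.
E = 23/4 = 5.750.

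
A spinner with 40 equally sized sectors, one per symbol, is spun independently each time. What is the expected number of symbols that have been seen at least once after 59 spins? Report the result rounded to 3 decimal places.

For each symbol, P(seen in 59 spins) = 1 - (39/40)^59 = 0.7755.
By linearity of expectation, E[distinct seen] = 40·(1 - (39/40)^59) = 31.0188.

31.019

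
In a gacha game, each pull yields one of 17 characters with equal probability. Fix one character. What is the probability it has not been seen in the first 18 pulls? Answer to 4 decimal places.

0.3358

On each pull the fixed character fails to appear with probability 16/17.
P(still missing after 18) = (16/17)^18 = 0.33580.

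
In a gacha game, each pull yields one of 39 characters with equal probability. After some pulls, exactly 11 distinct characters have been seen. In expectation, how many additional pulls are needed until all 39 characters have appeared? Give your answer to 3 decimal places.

153.160

With k distinct characters already seen, the next new one takes an expected 39/(39-k) pulls.
Sum over k = 11,...,38: E = 39/28 + 39/27 + 39/26 + ... + 39/2 + 39/1 = 153.1597.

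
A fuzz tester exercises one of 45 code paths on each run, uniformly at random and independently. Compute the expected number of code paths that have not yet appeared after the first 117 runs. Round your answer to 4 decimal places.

For each code path, P(unseen after 117) = (44/45)^117 = 0.07213.
By linearity of expectation, E[unseen] = 45·(44/45)^117 = 3.24572.

3.2457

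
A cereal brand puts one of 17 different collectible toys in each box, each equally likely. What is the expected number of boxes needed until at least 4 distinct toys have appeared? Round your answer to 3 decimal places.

With k distinct toys already seen, the next new one arrives after an expected 17/(17-k) boxes.
Sum over k = 0,...,3: E = 17/17 + 17/16 + 17/15 + 17/14 = 4.4101.

4.410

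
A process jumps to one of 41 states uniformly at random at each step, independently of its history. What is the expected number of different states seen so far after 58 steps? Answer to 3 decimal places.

For each state, P(seen in 58 steps) = 1 - (40/41)^58 = 0.7612.
By linearity of expectation, E[distinct seen] = 41·(1 - (40/41)^58) = 31.2096.

31.210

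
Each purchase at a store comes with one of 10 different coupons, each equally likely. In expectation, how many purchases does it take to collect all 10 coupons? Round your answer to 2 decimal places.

The wait to go from k to k+1 distinct coupons is geometric with mean 10/(10-k).
E[T] = 10/10 + 10/9 + 10/8 + ... + 10/2 + 10/1 = 10·H_{10}.
H_{10} = 2.929, so E[T] = 29.290.

29.29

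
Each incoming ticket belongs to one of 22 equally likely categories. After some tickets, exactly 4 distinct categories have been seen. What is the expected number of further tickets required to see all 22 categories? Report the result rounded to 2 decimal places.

76.89

From k distinct to k+1 distinct takes on average 22/(22-k) tickets.
Sum over k = 4,...,21: E = 22/18 + 22/17 + 22/16 + ... + 22/2 + 22/1 = 76.892.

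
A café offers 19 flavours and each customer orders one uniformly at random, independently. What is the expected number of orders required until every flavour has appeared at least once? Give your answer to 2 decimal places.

The wait to go from k to k+1 distinct flavours is geometric with mean 19/(19-k).
E[T] = 19/19 + 19/18 + 19/17 + ... + 19/2 + 19/1 = 19·H_{19}.
H_{19} = 3.548, so E[T] = 67.407.

67.41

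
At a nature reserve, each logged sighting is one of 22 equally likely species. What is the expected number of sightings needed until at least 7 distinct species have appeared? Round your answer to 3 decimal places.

8.197

Going from k to k+1 distinct takes a geometric number of sightings with mean 22/(22-k).
Sum over k = 0,...,6: E = 22/22 + 22/21 + 22/20 + ... + 22/17 + 22/16 = 8.1969.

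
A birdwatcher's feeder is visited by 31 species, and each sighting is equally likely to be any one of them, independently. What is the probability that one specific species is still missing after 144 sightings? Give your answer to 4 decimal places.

On each sighting the fixed species fails to appear with probability 30/31.
P(still missing after 144) = (30/31)^144 = 0.00890.

0.0089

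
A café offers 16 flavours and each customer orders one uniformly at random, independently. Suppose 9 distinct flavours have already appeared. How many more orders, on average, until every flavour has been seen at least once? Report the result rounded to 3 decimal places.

41.486

From k distinct to k+1 distinct takes on average 16/(16-k) orders.
Sum over k = 9,...,15: E = 16/7 + 16/6 + 16/5 + ... + 16/2 + 16/1 = 41.4857.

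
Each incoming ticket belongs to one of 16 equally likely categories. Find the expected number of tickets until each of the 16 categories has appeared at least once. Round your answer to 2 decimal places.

54.09

The wait to go from k to k+1 distinct categories is geometric with mean 16/(16-k).
E[T] = 16/16 + 16/15 + 16/14 + ... + 16/2 + 16/1 = 16·H_{16}.
H_{16} = 3.381, so E[T] = 54.092.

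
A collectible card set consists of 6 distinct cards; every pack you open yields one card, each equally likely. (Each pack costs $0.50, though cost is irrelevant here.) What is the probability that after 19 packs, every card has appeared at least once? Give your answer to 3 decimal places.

0.819

By inclusion–exclusion over which cards are missing,
P(all seen) = Σ_{j=0}^{6} (-1)^j C(6,j)((6-j)/6)^19
= 1.0000 - 0.1878 + 0.0068 - 0.0000 + 0.0000 - 0.0000 + 0.0000
= 0.8189.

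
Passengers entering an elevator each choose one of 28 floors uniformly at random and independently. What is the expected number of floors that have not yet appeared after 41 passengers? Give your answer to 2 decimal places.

6.30

For each floor, P(unseen after 41) = (27/28)^41 = 0.225.
By linearity of expectation, E[unseen] = 28·(27/28)^41 = 6.304.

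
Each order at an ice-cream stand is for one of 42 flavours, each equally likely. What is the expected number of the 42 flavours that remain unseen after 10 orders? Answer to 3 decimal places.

For each flavour, P(unseen after 10) = (41/42)^10 = 0.7859.
By linearity of expectation, E[unseen] = 42·(41/42)^10 = 33.0062.

33.006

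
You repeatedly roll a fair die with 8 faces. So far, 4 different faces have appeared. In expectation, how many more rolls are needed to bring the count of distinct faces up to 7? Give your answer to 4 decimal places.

8.6667

From k distinct to k+1 distinct takes on average 8/(8-k) rolls.
Sum over k = 4,...,6: E = 8/4 + 8/3 + 8/2 = 8.66667.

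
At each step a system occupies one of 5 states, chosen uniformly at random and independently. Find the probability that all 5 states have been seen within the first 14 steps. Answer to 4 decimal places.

Let A_i be the event that state i is missing after 14 steps. By inclusion–exclusion on the A_i,
P(all seen) = Σ_{j=0}^{5} (-1)^j C(5,j)((5-j)/5)^14
= 1.00000 - 0.21990 + 0.00784 - 0.00003 + 0.00000 - 0.00000
= 0.78791.

0.7879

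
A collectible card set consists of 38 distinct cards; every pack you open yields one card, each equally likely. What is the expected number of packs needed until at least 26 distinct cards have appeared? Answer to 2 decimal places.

With k distinct cards already seen, the next new one arrives after an expected 38/(38-k) packs.
Sum over k = 0,...,25: E = 38/38 + 38/37 + 38/36 + ... + 38/14 + 38/13 = 42.738.

42.74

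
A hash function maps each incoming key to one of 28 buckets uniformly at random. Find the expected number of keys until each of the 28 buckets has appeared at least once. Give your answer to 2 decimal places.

109.96

The wait to go from k to k+1 distinct buckets is geometric with mean 28/(28-k).
E[T] = 28/28 + 28/27 + 28/26 + ... + 28/2 + 28/1 = 28·H_{28}.
H_{28} = 3.927, so E[T] = 109.961.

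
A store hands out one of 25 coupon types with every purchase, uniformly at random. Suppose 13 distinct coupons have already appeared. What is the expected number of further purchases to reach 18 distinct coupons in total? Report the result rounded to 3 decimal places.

The wait to go from k to k+1 distinct coupons is geometric with mean 25/(25-k).
Sum over k = 13,...,17: E = 25/12 + 25/11 + 25/10 + 25/9 + 25/8 = 12.7588.

12.759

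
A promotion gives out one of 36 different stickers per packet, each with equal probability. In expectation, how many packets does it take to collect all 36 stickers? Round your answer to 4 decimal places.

Split into phases: going from k distinct to k+1 distinct takes on average 36/(36-k) packets.
E[T] = 36/36 + 36/35 + 36/34 + ... + 36/2 + 36/1 = 36·H_{36}.
H_{36} = 4.17456, so E[T] = 150.28413.

150.2841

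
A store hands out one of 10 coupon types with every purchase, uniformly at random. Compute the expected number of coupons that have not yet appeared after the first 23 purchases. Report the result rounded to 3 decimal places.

0.886

For each coupon, P(unseen after 23) = (9/10)^23 = 0.0886.
By linearity of expectation, E[unseen] = 10·(9/10)^23 = 0.8863.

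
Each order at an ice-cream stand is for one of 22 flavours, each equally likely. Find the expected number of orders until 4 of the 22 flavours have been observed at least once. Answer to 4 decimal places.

4.3055

Going from k to k+1 distinct takes a geometric number of orders with mean 22/(22-k).
Sum over k = 0,...,3: E = 22/22 + 22/21 + 22/20 + 22/19 = 4.30551.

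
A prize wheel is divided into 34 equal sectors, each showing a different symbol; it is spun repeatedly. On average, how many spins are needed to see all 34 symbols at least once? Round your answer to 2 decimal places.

140.02

After k distinct symbols have appeared, the next spin gives a new one with probability (34-k)/34, so the expected wait for the (k+1)-th is 34/(34-k).
E[T] = 34/34 + 34/33 + 34/32 + ... + 34/2 + 34/1 = 34·H_{34}.
H_{34} = 4.118, so E[T] = 140.019.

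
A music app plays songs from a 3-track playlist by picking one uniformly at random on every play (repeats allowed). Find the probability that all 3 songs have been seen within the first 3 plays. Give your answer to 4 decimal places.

By inclusion–exclusion over which songs are missing,
P(all seen) = Σ_{j=0}^{3} (-1)^j C(3,j)((3-j)/3)^3
= 1.00000 - 0.88889 + 0.11111 - 0.00000
= 0.22222.

0.2222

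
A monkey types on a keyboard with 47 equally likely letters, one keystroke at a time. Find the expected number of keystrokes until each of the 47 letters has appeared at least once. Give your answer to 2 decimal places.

After k distinct letters have appeared, the next keystroke gives a new one with probability (47-k)/47, so the expected wait for the (k+1)-th is 47/(47-k).
E[T] = 47/47 + 47/46 + 47/45 + ... + 47/2 + 47/1 = 47·H_{47}.
H_{47} = 4.438, so E[T] = 208.584.

208.58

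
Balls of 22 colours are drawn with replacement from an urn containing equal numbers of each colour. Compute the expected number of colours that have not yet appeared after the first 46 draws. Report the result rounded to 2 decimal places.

For each colour, P(unseen after 46) = (21/22)^46 = 0.118.
By linearity of expectation, E[unseen] = 22·(21/22)^46 = 2.589.

2.59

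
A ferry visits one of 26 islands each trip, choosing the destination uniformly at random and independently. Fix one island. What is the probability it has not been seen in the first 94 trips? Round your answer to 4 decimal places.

0.0251

On each trip the fixed island fails to appear with probability 25/26.
P(still missing after 94) = (25/26)^94 = 0.02505.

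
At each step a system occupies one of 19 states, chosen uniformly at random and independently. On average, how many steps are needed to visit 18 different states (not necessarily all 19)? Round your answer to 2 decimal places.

48.41

Going from k to k+1 distinct takes a geometric number of steps with mean 19/(19-k).
Sum over k = 0,...,17: E = 19/19 + 19/18 + 19/17 + ... + 19/3 + 19/2 = 48.407.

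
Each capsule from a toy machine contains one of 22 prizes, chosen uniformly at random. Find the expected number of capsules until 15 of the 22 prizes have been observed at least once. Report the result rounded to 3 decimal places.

24.155

With k distinct prizes already seen, the next new one arrives after an expected 22/(22-k) capsules.
Sum over k = 0,...,14: E = 22/22 + 22/21 + 22/20 + ... + 22/9 + 22/8 = 24.1550.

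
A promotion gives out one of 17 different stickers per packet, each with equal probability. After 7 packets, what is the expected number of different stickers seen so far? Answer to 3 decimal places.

5.879

For each sticker, P(seen in 7 packets) = 1 - (16/17)^7 = 0.3458.
By linearity of expectation, E[distinct seen] = 17·(1 - (16/17)^7) = 5.8789.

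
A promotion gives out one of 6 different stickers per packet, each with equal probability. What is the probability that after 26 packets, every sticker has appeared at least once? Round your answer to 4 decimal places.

By inclusion–exclusion over which stickers are missing,
P(all seen) = Σ_{j=0}^{6} (-1)^j C(6,j)((6-j)/6)^26
= 1.00000 - 0.05241 + 0.00040 - 0.00000 + 0.00000 - 0.00000 + 0.00000
= 0.94798.

0.9480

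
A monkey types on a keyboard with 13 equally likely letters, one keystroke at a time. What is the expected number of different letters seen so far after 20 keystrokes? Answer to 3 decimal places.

For each letter, P(seen in 20 keystrokes) = 1 - (12/13)^20 = 0.7983.
By linearity of expectation, E[distinct seen] = 13·(1 - (12/13)^20) = 10.3776.

10.378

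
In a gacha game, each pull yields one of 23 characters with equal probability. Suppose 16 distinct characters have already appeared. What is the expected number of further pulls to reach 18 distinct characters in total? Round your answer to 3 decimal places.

7.119

The wait to go from k to k+1 distinct characters is geometric with mean 23/(23-k).
Sum over k = 16,...,17: E = 23/7 + 23/6 = 7.1190.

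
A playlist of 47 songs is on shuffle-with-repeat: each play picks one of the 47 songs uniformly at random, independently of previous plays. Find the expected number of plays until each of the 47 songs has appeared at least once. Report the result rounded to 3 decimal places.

208.584

The wait to go from k to k+1 distinct songs is geometric with mean 47/(47-k).
E[T] = 47/47 + 47/46 + 47/45 + ... + 47/2 + 47/1 = 47·H_{47}.
H_{47} = 4.4380, so E[T] = 208.5843.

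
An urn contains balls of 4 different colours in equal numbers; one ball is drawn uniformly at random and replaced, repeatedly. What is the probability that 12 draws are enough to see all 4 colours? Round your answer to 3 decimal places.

Let A_i be the event that colour i is missing after 12 draws. By inclusion–exclusion on the A_i,
P(all seen) = Σ_{j=0}^{4} (-1)^j C(4,j)((4-j)/4)^12
= 1.0000 - 0.1267 + 0.0015 - 0.0000 + 0.0000
= 0.8748.

0.875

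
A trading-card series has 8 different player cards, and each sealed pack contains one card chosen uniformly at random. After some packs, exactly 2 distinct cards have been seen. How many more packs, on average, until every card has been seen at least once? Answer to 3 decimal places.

The wait to go from k to k+1 distinct cards is geometric with mean 8/(8-k).
Sum over k = 2,...,7: E = 8/6 + 8/5 + 8/4 + 8/3 + 8/2 + 8/1 = 19.6000.

19.600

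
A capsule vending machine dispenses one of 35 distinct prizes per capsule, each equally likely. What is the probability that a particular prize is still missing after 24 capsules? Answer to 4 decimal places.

Each capsule misses the fixed prize with probability (35-1)/35 = 34/35, independently.
P(still missing after 24) = (34/35)^24 = 0.49872.

0.4987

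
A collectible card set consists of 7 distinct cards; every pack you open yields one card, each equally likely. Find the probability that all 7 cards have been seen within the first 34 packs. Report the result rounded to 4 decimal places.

Let A_i be the event that card i is missing after 34 packs. By inclusion–exclusion on the A_i,
P(all seen) = Σ_{j=0}^{7} (-1)^j C(7,j)((7-j)/7)^34
= 1.00000 - 0.03706 + 0.00023 - 0.00000 + 0.00000 - 0.00000 + 0.00000 - 0.00000
= 0.96317.

0.9632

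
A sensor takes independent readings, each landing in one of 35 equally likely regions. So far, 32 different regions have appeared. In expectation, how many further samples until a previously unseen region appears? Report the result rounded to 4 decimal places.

The number of samples until the next new region is geometric with success probability 3/35, so its mean is 35/3.
E = 35/3 = 11.66667.

11.6667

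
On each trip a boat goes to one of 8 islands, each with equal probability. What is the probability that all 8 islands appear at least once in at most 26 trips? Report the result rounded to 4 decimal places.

0.7670

By inclusion–exclusion over which islands are missing,
P(all seen) = Σ_{j=0}^{8} (-1)^j C(8,j)((8-j)/8)^26
= 1.00000 - 0.24848 + 0.01580 - 0.00028 + 0.00000 - 0.00000 + 0.00000 - 0.00000 + 0.00000
= 0.76704.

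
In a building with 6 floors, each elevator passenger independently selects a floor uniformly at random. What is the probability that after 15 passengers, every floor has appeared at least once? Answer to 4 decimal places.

0.6442

Let A_i be the event that floor i is missing after 15 passengers. By inclusion–exclusion on the A_i,
P(all seen) = Σ_{j=0}^{6} (-1)^j C(6,j)((6-j)/6)^15
= 1.00000 - 0.38943 + 0.03425 - 0.00061 + 0.00000 - 0.00000 + 0.00000
= 0.64421.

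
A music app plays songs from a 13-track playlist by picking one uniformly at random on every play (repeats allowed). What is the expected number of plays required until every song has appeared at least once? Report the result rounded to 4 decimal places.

41.3417

The wait to go from k to k+1 distinct songs is geometric with mean 13/(13-k).
E[T] = 13/13 + 13/12 + 13/11 + ... + 13/2 + 13/1 = 13·H_{13}.
H_{13} = 3.18013, so E[T] = 41.34174.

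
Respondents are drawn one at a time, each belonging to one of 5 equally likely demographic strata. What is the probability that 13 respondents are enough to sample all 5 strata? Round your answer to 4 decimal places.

By inclusion–exclusion over which strata are missing,
P(all seen) = Σ_{j=0}^{5} (-1)^j C(5,j)((5-j)/5)^13
= 1.00000 - 0.27488 + 0.01306 - 0.00007 + 0.00000 - 0.00000
= 0.73812.

0.7381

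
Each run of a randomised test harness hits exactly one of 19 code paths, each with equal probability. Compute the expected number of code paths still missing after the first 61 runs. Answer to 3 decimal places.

0.702

For each code path, P(unseen after 61) = (18/19)^61 = 0.0370.
By linearity of expectation, E[unseen] = 19·(18/19)^61 = 0.7021.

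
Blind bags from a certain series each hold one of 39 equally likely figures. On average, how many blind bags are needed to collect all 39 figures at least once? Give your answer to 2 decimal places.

165.89

The wait to go from k to k+1 distinct figures is geometric with mean 39/(39-k).
E[T] = 39/39 + 39/38 + 39/37 + ... + 39/2 + 39/1 = 39·H_{39}.
H_{39} = 4.254, so E[T] = 165.888.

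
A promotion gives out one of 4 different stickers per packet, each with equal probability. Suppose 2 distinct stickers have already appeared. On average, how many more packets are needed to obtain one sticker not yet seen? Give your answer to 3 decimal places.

2.000

Each packet yields a new sticker with probability (4-2)/4 = 2/4, so the wait is geometric with mean 4/2.
E = 4/2 = 2.0000.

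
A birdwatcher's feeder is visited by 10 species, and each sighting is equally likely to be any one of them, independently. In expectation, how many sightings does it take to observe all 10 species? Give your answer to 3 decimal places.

The wait to go from k to k+1 distinct species is geometric with mean 10/(10-k).
E[T] = 10/10 + 10/9 + 10/8 + ... + 10/2 + 10/1 = 10·H_{10}.
H_{10} = 2.9290, so E[T] = 29.2897.

29.290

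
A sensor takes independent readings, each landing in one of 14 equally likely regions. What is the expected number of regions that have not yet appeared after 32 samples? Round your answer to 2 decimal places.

For each region, P(unseen after 32) = (13/14)^32 = 0.093.
By linearity of expectation, E[unseen] = 14·(13/14)^32 = 1.307.

1.31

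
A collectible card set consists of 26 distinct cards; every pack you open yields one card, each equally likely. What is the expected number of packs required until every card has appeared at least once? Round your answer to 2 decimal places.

The wait to go from k to k+1 distinct cards is geometric with mean 26/(26-k).
E[T] = 26/26 + 26/25 + 26/24 + ... + 26/2 + 26/1 = 26·H_{26}.
H_{26} = 3.854, so E[T] = 100.215.

100.21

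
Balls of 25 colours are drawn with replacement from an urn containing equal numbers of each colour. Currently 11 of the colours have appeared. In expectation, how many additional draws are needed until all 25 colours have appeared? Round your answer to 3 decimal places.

81.289

With k distinct colours already seen, the next new one takes an expected 25/(25-k) draws.
Sum over k = 11,...,24: E = 25/14 + 25/13 + 25/12 + ... + 25/2 + 25/1 = 81.2891.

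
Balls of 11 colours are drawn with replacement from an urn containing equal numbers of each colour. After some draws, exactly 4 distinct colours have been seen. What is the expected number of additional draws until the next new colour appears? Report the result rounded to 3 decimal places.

1.571

The number of draws until the next new colour is geometric with success probability 7/11, so its mean is 11/7.
E = 11/7 = 1.5714.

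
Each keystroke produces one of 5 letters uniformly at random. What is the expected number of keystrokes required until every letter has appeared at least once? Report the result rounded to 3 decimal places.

11.417

Split into phases: going from k distinct to k+1 distinct takes on average 5/(5-k) keystrokes.
E[T] = 5/5 + 5/4 + 5/3 + 5/2 + 5/1 = 5·H_{5}.
H_{5} = 2.2833, so E[T] = 11.4167.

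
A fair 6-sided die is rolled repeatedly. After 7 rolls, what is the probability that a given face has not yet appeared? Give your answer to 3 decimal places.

On each roll the fixed face fails to appear with probability 5/6.
P(still missing after 7) = (5/6)^7 = 0.2791.

0.279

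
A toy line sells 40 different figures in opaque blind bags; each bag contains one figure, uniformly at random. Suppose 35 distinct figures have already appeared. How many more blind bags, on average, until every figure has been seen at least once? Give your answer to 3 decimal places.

91.333

From k distinct to k+1 distinct takes on average 40/(40-k) blind bags.
Sum over k = 35,...,39: E = 40/5 + 40/4 + 40/3 + 40/2 + 40/1 = 91.3333.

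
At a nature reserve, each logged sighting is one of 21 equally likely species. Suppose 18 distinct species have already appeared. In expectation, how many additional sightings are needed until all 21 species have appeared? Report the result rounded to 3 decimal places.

38.500

The wait to go from k to k+1 distinct species is geometric with mean 21/(21-k).
Sum over k = 18,...,20: E = 21/3 + 21/2 + 21/1 = 38.5000.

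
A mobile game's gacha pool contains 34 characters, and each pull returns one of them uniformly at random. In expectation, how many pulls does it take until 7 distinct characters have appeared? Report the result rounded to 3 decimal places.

Going from k to k+1 distinct takes a geometric number of pulls with mean 34/(34-k).
Sum over k = 0,...,6: E = 34/34 + 34/33 + 34/32 + ... + 34/29 + 34/28 = 7.7096.

7.710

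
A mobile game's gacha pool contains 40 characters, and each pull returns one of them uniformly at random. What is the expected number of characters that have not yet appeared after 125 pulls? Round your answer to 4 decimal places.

For each character, P(unseen after 125) = (39/40)^125 = 0.04223.
By linearity of expectation, E[unseen] = 40·(39/40)^125 = 1.68903.

1.6890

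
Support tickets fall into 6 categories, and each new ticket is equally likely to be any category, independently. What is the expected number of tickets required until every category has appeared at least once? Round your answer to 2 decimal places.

After k distinct categories have appeared, the next ticket gives a new one with probability (6-k)/6, so the expected wait for the (k+1)-th is 6/(6-k).
E[T] = 6/6 + 6/5 + 6/4 + 6/3 + 6/2 + 6/1 = 6·H_{6}.
H_{6} = 2.450, so E[T] = 14.700.

14.70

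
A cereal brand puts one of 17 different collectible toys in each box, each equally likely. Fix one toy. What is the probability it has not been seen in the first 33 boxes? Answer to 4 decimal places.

Each box misses the fixed toy with probability (17-1)/17 = 16/17, independently.
P(still missing after 33) = (16/17)^33 = 0.13525.

0.1353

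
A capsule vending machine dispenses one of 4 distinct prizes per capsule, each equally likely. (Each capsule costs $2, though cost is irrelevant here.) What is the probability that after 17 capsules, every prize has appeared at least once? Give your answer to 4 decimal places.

Let A_i be the event that prize i is missing after 17 capsules. By inclusion–exclusion on the A_i,
P(all seen) = Σ_{j=0}^{4} (-1)^j C(4,j)((4-j)/4)^17
= 1.00000 - 0.03007 + 0.00005 - 0.00000 + 0.00000
= 0.96998.

0.9700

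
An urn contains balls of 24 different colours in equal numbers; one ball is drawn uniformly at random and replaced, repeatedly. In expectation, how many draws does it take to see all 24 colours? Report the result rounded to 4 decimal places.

Split into phases: going from k distinct to k+1 distinct takes on average 24/(24-k) draws.
E[T] = 24/24 + 24/23 + 24/22 + ... + 24/2 + 24/1 = 24·H_{24}.
H_{24} = 3.77596, so E[T] = 90.62300.

90.6230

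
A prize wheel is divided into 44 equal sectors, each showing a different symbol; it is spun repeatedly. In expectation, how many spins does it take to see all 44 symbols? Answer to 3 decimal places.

The wait to go from k to k+1 distinct symbols is geometric with mean 44/(44-k).
E[T] = 44/44 + 44/43 + 44/42 + ... + 44/2 + 44/1 = 44·H_{44}.
H_{44} = 4.3727, so E[T] = 192.3999.

192.400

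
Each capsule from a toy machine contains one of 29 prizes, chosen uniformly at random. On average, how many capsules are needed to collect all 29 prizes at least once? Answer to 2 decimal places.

114.89

The wait to go from k to k+1 distinct prizes is geometric with mean 29/(29-k).
E[T] = 29/29 + 29/28 + 29/27 + ... + 29/2 + 29/1 = 29·H_{29}.
H_{29} = 3.962, so E[T] = 114.888.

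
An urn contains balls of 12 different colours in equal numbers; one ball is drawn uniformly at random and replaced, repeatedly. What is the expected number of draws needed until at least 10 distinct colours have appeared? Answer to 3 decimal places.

19.239

With k distinct colours already seen, the next new one arrives after an expected 12/(12-k) draws.
Sum over k = 0,...,9: E = 12/12 + 12/11 + 12/10 + ... + 12/4 + 12/3 = 19.2385.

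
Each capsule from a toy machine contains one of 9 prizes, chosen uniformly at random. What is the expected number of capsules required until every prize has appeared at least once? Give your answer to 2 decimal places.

25.46

Split into phases: going from k distinct to k+1 distinct takes on average 9/(9-k) capsules.
E[T] = 9/9 + 9/8 + 9/7 + ... + 9/2 + 9/1 = 9·H_{9}.
H_{9} = 2.829, so E[T] = 25.461.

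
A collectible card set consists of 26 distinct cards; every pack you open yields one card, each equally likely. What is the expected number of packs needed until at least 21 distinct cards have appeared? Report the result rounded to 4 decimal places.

40.8482

With k distinct cards already seen, the next new one arrives after an expected 26/(26-k) packs.
Sum over k = 0,...,20: E = 26/26 + 26/25 + 26/24 + ... + 26/7 + 26/6 = 40.84825.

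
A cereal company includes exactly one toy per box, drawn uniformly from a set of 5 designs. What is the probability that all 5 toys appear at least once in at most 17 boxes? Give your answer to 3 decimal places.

Let A_i be the event that toy i is missing after 17 boxes. By inclusion–exclusion on the A_i,
P(all seen) = Σ_{j=0}^{5} (-1)^j C(5,j)((5-j)/5)^17
= 1.0000 - 0.1126 + 0.0017 - 0.0000 + 0.0000 - 0.0000
= 0.8891.

0.889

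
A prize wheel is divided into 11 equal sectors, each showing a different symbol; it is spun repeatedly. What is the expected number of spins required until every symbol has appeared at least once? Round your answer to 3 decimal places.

33.219

After k distinct symbols have appeared, the next spin gives a new one with probability (11-k)/11, so the expected wait for the (k+1)-th is 11/(11-k).
E[T] = 11/11 + 11/10 + 11/9 + ... + 11/2 + 11/1 = 11·H_{11}.
H_{11} = 3.0199, so E[T] = 33.2187.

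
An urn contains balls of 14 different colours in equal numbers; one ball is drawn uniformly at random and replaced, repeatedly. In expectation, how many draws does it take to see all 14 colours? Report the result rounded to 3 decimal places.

Split into phases: going from k distinct to k+1 distinct takes on average 14/(14-k) draws.
E[T] = 14/14 + 14/13 + 14/12 + ... + 14/2 + 14/1 = 14·H_{14}.
H_{14} = 3.2516, so E[T] = 45.5219.

45.522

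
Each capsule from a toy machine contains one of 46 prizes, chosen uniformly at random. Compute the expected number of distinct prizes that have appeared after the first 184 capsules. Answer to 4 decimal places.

For each prize, P(seen in 184 capsules) = 1 - (45/46)^184 = 0.98247.
By linearity of expectation, E[distinct seen] = 46·(1 - (45/46)^184) = 45.19384.

45.1938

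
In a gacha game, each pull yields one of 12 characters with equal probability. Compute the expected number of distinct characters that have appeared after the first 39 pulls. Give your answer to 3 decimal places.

For each character, P(seen in 39 pulls) = 1 - (11/12)^39 = 0.9664.
By linearity of expectation, E[distinct seen] = 12·(1 - (11/12)^39) = 11.5969.

11.597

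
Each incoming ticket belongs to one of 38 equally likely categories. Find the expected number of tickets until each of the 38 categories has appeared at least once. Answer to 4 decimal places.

160.6603

Split into phases: going from k distinct to k+1 distinct takes on average 38/(38-k) tickets.
E[T] = 38/38 + 38/37 + 38/36 + ... + 38/2 + 38/1 = 38·H_{38}.
H_{38} = 4.22790, so E[T] = 160.66028.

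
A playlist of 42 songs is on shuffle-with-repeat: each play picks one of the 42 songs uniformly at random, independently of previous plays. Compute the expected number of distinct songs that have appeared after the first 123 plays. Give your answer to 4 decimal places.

For each song, P(seen in 123 plays) = 1 - (41/42)^123 = 0.94839.
By linearity of expectation, E[distinct seen] = 42·(1 - (41/42)^123) = 39.83229.

39.8323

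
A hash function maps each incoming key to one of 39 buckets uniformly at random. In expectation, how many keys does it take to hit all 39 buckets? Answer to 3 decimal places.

Split into phases: going from k distinct to k+1 distinct takes on average 39/(39-k) keys.
E[T] = 39/39 + 39/38 + 39/37 + ... + 39/2 + 39/1 = 39·H_{39}.
H_{39} = 4.2535, so E[T] = 165.8882.

165.888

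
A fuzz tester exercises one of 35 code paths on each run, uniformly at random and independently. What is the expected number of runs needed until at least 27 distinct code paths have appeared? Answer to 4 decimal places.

50.0123

With k distinct code paths already seen, the next new one arrives after an expected 35/(35-k) runs.
Sum over k = 0,...,26: E = 35/35 + 35/34 + 35/33 + ... + 35/10 + 35/9 = 50.01235.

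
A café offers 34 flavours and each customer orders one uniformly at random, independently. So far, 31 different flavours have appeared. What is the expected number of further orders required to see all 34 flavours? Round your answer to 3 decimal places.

62.333

From k distinct to k+1 distinct takes on average 34/(34-k) orders.
Sum over k = 31,...,33: E = 34/3 + 34/2 + 34/1 = 62.3333.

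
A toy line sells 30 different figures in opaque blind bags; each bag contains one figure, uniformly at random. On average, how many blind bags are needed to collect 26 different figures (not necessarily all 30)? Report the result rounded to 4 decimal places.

Going from k to k+1 distinct takes a geometric number of blind bags with mean 30/(30-k).
Sum over k = 0,...,25: E = 30/30 + 30/29 + 30/28 + ... + 30/6 + 30/5 = 57.34961.

57.3496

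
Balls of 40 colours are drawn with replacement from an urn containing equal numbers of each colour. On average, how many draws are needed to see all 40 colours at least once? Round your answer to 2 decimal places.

The wait to go from k to k+1 distinct colours is geometric with mean 40/(40-k).
E[T] = 40/40 + 40/39 + 40/38 + ... + 40/2 + 40/1 = 40·H_{40}.
H_{40} = 4.279, so E[T] = 171.142.

171.14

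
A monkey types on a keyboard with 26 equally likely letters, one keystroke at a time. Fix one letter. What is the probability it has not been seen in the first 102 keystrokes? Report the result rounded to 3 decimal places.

On each keystroke the fixed letter fails to appear with probability 25/26.
P(still missing after 102) = (25/26)^102 = 0.0183.

0.018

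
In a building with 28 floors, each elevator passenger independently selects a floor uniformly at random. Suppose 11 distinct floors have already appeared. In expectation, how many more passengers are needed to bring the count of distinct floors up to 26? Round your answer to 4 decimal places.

The wait to go from k to k+1 distinct floors is geometric with mean 28/(28-k).
Sum over k = 11,...,25: E = 28/17 + 28/16 + 28/15 + ... + 28/4 + 28/3 = 54.30747.

54.3075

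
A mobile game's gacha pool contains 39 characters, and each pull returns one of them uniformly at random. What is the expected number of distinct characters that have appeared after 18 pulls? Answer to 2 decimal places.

For each character, P(seen in 18 pulls) = 1 - (38/39)^18 = 0.373.
By linearity of expectation, E[distinct seen] = 39·(1 - (38/39)^18) = 14.565.

14.57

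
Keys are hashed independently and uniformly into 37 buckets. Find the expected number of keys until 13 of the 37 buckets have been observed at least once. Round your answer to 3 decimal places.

15.748

With k distinct buckets already seen, the next new one arrives after an expected 37/(37-k) keys.
Sum over k = 0,...,12: E = 37/37 + 37/36 + 37/35 + ... + 37/26 + 37/25 = 15.7482.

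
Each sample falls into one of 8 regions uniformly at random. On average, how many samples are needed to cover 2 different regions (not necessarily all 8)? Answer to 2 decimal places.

2.14

With k distinct regions already seen, the next new one arrives after an expected 8/(8-k) samples.
Sum over k = 0,...,1: E = 8/8 + 8/7 = 2.143.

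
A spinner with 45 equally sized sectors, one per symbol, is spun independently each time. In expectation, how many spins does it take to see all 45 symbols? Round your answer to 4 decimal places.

After k distinct symbols have appeared, the next spin gives a new one with probability (45-k)/45, so the expected wait for the (k+1)-th is 45/(45-k).
E[T] = 45/45 + 45/44 + 45/43 + ... + 45/2 + 45/1 = 45·H_{45}.
H_{45} = 4.39495, so E[T] = 197.77267.

197.7727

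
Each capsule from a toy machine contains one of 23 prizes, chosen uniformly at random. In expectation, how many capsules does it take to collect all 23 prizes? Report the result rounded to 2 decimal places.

Split into phases: going from k distinct to k+1 distinct takes on average 23/(23-k) capsules.
E[T] = 23/23 + 23/22 + 23/21 + ... + 23/2 + 23/1 = 23·H_{23}.
H_{23} = 3.734, so E[T] = 85.889.

85.89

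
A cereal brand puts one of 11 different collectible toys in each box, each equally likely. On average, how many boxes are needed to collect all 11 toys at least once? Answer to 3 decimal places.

33.219

Split into phases: going from k distinct to k+1 distinct takes on average 11/(11-k) boxes.
E[T] = 11/11 + 11/10 + 11/9 + ... + 11/2 + 11/1 = 11·H_{11}.
H_{11} = 3.0199, so E[T] = 33.2187.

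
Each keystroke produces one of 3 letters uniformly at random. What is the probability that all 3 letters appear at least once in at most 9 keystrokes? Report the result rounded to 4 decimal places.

0.9221

Let A_i be the event that letter i is missing after 9 keystrokes. By inclusion–exclusion on the A_i,
P(all seen) = Σ_{j=0}^{3} (-1)^j C(3,j)((3-j)/3)^9
= 1.00000 - 0.07804 + 0.00015 - 0.00000
= 0.92212.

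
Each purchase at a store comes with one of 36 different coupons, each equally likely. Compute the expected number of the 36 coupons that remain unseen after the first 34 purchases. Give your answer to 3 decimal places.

13.814

For each coupon, P(unseen after 34) = (35/36)^34 = 0.3837.
By linearity of expectation, E[unseen] = 36·(35/36)^34 = 13.8144.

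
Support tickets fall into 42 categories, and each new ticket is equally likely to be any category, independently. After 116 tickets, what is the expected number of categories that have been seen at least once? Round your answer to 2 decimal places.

For each category, P(seen in 116 tickets) = 1 - (41/42)^116 = 0.939.
By linearity of expectation, E[distinct seen] = 42·(1 - (41/42)^116) = 39.434.

39.43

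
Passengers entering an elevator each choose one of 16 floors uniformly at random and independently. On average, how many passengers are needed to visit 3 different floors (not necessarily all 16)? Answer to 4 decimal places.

With k distinct floors already seen, the next new one arrives after an expected 16/(16-k) passengers.
Sum over k = 0,...,2: E = 16/16 + 16/15 + 16/14 = 3.20952.

3.2095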